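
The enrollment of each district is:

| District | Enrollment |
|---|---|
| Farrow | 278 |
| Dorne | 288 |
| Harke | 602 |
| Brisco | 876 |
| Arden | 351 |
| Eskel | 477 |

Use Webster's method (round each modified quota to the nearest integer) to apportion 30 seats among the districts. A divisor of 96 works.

With modified divisor 96: modified quotas Farrow 2.896, Dorne 3.000, Harke 6.271, Brisco 9.125, Arden 3.656, Eskel 4.969.
Rounding to the nearest integer: Farrow 3, Dorne 3, Harke 6, Brisco 9, Arden 4, Eskel 5 (total 30).

Farrow=3, Dorne=3, Harke=6, Brisco=9, Arden=4, Eskel=5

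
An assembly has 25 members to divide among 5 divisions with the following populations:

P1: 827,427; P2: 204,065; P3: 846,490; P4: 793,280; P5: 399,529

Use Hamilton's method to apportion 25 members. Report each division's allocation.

Total 3070791; standard divisor 3070791/25 ≈ 122831.64.
Standard quotas: P1 6.7363, P2 1.6613, P3 6.8915, P4 6.4583, P5 3.2527.
Lower quotas: P1 6, P2 1, P3 6, P4 6, P5 3 (sum 22, leaving 3 seats).
Remainders in descending order: P3 0.8915, P1 0.7363, P2 0.6613, P4 0.4583, P5 0.2527.
Largest remainders: P3, P1, P2 receive the extra seats.

P1: 7; P2: 2; P3: 7; P4: 6; P5: 3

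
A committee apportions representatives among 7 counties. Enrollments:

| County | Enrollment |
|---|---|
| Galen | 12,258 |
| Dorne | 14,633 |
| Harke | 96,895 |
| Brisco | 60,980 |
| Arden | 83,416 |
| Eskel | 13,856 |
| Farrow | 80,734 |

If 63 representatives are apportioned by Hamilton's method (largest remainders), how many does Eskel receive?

Total 362772; standard divisor 362772/63 ≈ 5758.286.
Standard quotas: Galen 2.1288, Dorne 2.5412, Harke 16.8271, Brisco 10.5900, Arden 14.4863, Eskel 2.4063, Farrow 14.0205.
Lower quotas: Galen 2, Dorne 2, Harke 16, Brisco 10, Arden 14, Eskel 2, Farrow 14 (sum 60, leaving 3 seats).
Remainders in descending order: Harke 0.8271, Brisco 0.5900, Dorne 0.5412, Arden 0.4863, Eskel 0.4063, Galen 0.1288, Farrow 0.0205.
The surplus seats go to Harke, Brisco, Dorne.
Eskel receives 2.

2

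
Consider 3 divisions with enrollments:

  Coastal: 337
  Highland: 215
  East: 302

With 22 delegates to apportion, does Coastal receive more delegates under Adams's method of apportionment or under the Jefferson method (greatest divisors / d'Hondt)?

Adams: Coastal 8, Highland 6, East 8.
Jefferson: Coastal 9, Highland 5, East 8.
Coastal gets 8 under Adams and 9 under Jefferson.

Jefferson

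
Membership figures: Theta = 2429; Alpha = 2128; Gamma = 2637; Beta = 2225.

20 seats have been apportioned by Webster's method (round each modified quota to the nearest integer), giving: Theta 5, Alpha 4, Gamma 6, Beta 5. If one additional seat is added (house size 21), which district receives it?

Priority for the next seat is population ÷ (current seats + 0.5).
Priorities: Theta 441.636, Alpha 472.889, Gamma 405.692, Beta 404.545.
Highest priority: Alpha.

Alpha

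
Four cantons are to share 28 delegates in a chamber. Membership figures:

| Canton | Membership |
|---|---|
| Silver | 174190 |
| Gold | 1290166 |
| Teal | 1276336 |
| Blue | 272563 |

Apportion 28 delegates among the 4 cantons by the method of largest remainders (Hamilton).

Silver: 2; Gold: 12; Teal: 12; Blue: 2

The standard divisor is 3013255/28 ≈ 107616.25.
Standard quotas: Silver 1.6186, Gold 11.9886, Teal 11.8601, Blue 2.5327.
Lower quotas: Silver 1, Gold 11, Teal 11, Blue 2 (sum 25, leaving 3 seats).
Remainders in descending order: Gold 0.9886, Teal 0.8601, Silver 0.6186, Blue 0.5327.
Largest remainders: Gold, Teal, Silver receive the extra seats.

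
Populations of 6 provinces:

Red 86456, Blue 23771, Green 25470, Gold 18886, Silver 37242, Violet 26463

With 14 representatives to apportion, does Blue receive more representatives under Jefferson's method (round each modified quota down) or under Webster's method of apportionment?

Jefferson: Red 6, Blue 1, Green 2, Gold 1, Silver 2, Violet 2.
Webster: Red 5, Blue 2, Green 2, Gold 1, Silver 2, Violet 2.
Blue gets 1 under Jefferson and 2 under Webster.

Webster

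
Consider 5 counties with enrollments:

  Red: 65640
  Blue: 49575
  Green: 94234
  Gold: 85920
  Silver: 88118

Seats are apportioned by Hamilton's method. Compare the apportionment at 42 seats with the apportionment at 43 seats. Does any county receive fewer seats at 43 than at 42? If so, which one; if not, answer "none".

At 42 seats: Red 7, Blue 6, Green 10, Gold 9, Silver 10.
At 43 seats: Red 7, Blue 5, Green 11, Gold 10, Silver 10.
Blue drops from 6 to 5.

Blue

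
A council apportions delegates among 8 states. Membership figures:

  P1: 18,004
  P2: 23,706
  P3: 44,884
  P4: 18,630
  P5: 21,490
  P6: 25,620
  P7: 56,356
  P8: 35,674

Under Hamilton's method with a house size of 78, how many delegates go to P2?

Standard divisor: 244364 ÷ 78 ≈ 3132.872.
Standard quotas: P1 5.7468, P2 7.5669, P3 14.3268, P4 5.9466, P5 6.8595, P6 8.1778, P7 17.9886, P8 11.3870.
Lower quotas: P1 5, P2 7, P3 14, P4 5, P5 6, P6 8, P7 17, P8 11 (sum 73, leaving 5 seats).
Remainders in descending order: P7 0.9886, P4 0.9466, P5 0.8595, P1 0.7468, P2 0.5669, P8 0.3870, P3 0.3268, P6 0.1778.
Largest remainders: P7, P4, P5, P1, P2 receive the extra seats.
P2 receives 8.

8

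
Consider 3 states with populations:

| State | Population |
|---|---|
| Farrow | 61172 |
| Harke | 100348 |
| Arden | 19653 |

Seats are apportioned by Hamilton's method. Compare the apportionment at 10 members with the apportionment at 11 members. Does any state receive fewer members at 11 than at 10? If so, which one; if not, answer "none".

none

At 10 seats: Farrow 3, Harke 6, Arden 1.
At 11 seats: Farrow 4, Harke 6, Arden 1.
No state's allocation decreased.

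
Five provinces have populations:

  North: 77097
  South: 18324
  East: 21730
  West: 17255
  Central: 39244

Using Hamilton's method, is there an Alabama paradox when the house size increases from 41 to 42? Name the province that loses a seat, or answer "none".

At 41 seats: North 18, South 5, East 5, West 4, Central 9.
At 42 seats: North 19, South 4, East 5, West 4, Central 10.
South drops from 5 to 4.

South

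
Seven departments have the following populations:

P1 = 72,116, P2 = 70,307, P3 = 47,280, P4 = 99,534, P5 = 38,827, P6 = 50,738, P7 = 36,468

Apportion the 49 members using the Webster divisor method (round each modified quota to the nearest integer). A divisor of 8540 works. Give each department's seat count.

P1: 8, P2: 8, P3: 6, P4: 12, P5: 5, P6: 6, P7: 4

With modified divisor 8540: modified quotas P1 8.444, P2 8.233, P3 5.536, P4 11.655, P5 4.546, P6 5.941, P7 4.270.
Rounding to the nearest integer: P1 8, P2 8, P3 6, P4 12, P5 5, P6 6, P7 4 (total 49).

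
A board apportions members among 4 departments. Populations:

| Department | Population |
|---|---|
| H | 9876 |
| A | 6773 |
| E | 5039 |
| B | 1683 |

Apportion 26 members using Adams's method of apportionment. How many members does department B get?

2

Standard divisor 23371/26 ≈ 898.885; standard quotas: H 10.987, A 7.535, E 5.606, B 1.872.
Rounding up gives 11, 8, 6, 2 = 27 seats, so the divisor must be adjusted.
With modified divisor 980: modified quotas H 10.078, A 6.911, E 5.142, B 1.717.
Rounding up: H 11, A 7, E 6, B 2 (total 26).
B receives 2.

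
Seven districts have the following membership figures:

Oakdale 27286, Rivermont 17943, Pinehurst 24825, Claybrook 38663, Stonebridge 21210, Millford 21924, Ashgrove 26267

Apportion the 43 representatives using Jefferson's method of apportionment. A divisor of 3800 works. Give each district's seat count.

Oakdale=7, Rivermont=4, Pinehurst=6, Claybrook=10, Stonebridge=5, Millford=5, Ashgrove=6

With modified divisor 3800: modified quotas Oakdale 7.181, Rivermont 4.722, Pinehurst 6.533, Claybrook 10.174, Stonebridge 5.582, Millford 5.769, Ashgrove 6.912.
Rounding down: Oakdale 7, Rivermont 4, Pinehurst 6, Claybrook 10, Stonebridge 5, Millford 5, Ashgrove 6 (total 43).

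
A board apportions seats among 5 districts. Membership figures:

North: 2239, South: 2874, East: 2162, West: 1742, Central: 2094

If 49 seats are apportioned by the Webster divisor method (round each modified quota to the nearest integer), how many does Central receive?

9

Standard divisor 11111/49 ≈ 226.755; standard quotas: North 9.874, South 12.674, East 9.535, West 7.682, Central 9.235.
Rounding to the nearest integer gives 10, 13, 10, 8, 9 = 50 seats, so the divisor must be adjusted.
With modified divisor 229: modified quotas North 9.777, South 12.550, East 9.441, West 7.607, Central 9.144.
Rounding to the nearest integer: North 10, South 13, East 9, West 8, Central 9 (total 49).
Central receives 9.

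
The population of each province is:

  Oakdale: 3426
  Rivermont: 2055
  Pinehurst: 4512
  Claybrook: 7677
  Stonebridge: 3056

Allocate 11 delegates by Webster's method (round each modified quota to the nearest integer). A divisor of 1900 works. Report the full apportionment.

Oakdale 2, Rivermont 1, Pinehurst 2, Claybrook 4, Stonebridge 2

With modified divisor 1900: modified quotas Oakdale 1.803, Rivermont 1.082, Pinehurst 2.375, Claybrook 4.041, Stonebridge 1.608.
Rounding to the nearest integer: Oakdale 2, Rivermont 1, Pinehurst 2, Claybrook 4, Stonebridge 2 (total 11).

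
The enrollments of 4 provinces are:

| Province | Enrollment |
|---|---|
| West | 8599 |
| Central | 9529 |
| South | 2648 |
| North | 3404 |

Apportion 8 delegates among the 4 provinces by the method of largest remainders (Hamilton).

West=3, Central=3, South=1, North=1

The standard divisor is 24180/8 ≈ 3022.5.
Standard quotas: West 2.8450, Central 3.1527, South 0.8761, North 1.1262.
Lower quotas: West 2, Central 3, South 0, North 1 (sum 6, leaving 2 seats).
Remainders in descending order: South 0.8761, West 0.8450, Central 0.1527, North 0.1262.
Largest remainders: South, West receive the extra seats.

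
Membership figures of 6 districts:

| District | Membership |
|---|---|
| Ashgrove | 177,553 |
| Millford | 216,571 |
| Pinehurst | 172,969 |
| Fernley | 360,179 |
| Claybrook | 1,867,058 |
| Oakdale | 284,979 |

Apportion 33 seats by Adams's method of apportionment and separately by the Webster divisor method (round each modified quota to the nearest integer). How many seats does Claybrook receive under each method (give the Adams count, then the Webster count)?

19 and 20

Adams: Ashgrove 2, Millford 3, Pinehurst 2, Fernley 4, Claybrook 19, Oakdale 3.
Webster: Ashgrove 2, Millford 2, Pinehurst 2, Fernley 4, Claybrook 20, Oakdale 3.
Claybrook gets 19 under Adams and 20 under Webster.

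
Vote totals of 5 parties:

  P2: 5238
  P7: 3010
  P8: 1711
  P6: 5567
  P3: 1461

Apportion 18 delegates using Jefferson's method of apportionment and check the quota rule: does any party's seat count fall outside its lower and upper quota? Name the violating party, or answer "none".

none

Standard quotas: P2 5.550, P7 3.189, P8 1.813, P6 5.899, P3 1.548.
Jefferson allocation: P2 6, P7 3, P8 2, P6 6, P3 1.
Every allocation lies between the lower and upper quota.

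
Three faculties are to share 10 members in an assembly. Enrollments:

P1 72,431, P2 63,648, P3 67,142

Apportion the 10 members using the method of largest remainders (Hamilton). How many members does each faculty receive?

Total 203221; standard divisor 203221/10 ≈ 20322.1.
Standard quotas: P1 3.5641, P2 3.1320, P3 3.3039.
Lower quotas: P1 3, P2 3, P3 3 (sum 9, leaving 1 seat).
Remainders in descending order: P1 0.5641, P3 0.3039, P2 0.1320.
The surplus seat goes to P1.

P1 4; P2 3; P3 3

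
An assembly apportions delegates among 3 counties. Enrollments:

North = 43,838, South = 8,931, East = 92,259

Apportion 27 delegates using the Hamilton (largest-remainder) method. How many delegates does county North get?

The standard divisor is 145028/27 ≈ 5371.407.
Standard quotas: North 8.1614, South 1.6627, East 17.1759.
Lower quotas: North 8, South 1, East 17 (sum 26, leaving 1 seat).
Remainders in descending order: South 0.6627, East 0.1759, North 0.1614.
Largest remainder: South receives the extra seat.
North receives 8.

8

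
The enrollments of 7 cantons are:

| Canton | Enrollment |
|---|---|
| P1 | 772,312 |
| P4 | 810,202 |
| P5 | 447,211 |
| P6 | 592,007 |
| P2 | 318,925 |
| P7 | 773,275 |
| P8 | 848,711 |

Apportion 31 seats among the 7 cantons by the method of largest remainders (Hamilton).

Standard divisor: 4562643 ÷ 31 ≈ 147182.032.
Standard quotas: P1 5.2473, P4 5.5048, P5 3.0385, P6 4.0223, P2 2.1669, P7 5.2539, P8 5.7664.
Lower quotas: P1 5, P4 5, P5 3, P6 4, P2 2, P7 5, P8 5 (sum 29, leaving 2 seats).
Remainders in descending order: P8 0.7664, P4 0.5048, P7 0.2539, P1 0.2473, P2 0.1669, P5 0.0385, P6 0.0223.
The surplus seats go to P8, P4.

P1: 5; P4: 6; P5: 3; P6: 4; P2: 2; P7: 5; P8: 6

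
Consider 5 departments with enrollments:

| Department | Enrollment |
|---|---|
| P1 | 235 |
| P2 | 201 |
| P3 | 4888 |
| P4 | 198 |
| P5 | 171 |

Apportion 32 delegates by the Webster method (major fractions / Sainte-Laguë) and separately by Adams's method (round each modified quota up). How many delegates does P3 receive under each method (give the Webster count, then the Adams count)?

Webster: P1 1, P2 1, P3 28, P4 1, P5 1.
Adams: P1 2, P2 2, P3 25, P4 2, P5 1.
P3 gets 28 under Webster and 25 under Adams.

28 and 25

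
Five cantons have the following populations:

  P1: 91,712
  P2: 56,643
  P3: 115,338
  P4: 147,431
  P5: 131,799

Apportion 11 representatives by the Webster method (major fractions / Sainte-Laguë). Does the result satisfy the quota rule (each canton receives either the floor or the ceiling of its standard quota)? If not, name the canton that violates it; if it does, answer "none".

none

Standard quotas: P1 1.858, P2 1.148, P3 2.337, P4 2.987, P5 2.670.
Webster allocation: P1 2, P2 1, P3 2, P4 3, P5 3.
Every allocation lies between the lower and upper quota.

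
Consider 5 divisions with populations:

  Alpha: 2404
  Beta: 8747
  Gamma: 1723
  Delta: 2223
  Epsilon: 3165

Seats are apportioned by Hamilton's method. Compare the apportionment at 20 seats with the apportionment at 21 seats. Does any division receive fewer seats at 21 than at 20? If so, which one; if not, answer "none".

At 20 seats: Alpha 3, Beta 10, Gamma 2, Delta 2, Epsilon 3.
At 21 seats: Alpha 3, Beta 10, Gamma 2, Delta 2, Epsilon 4.
No division's allocation decreased.

none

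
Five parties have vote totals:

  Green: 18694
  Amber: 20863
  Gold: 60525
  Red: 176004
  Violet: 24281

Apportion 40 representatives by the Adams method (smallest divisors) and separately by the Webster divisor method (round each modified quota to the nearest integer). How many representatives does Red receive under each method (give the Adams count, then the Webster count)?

Adams: Green 3, Amber 3, Gold 8, Red 22, Violet 4.
Webster: Green 2, Amber 3, Gold 8, Red 24, Violet 3.
Red gets 22 under Adams and 24 under Webster.

22 and 24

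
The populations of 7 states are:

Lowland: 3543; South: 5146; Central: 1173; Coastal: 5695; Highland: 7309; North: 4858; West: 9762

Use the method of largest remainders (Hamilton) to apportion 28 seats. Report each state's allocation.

Total 37486; standard divisor 37486/28 ≈ 1338.786.
Standard quotas: Lowland 2.6464, South 3.8438, Central 0.8762, Coastal 4.2539, Highland 5.4594, North 3.6287, West 7.2917.
Lower quotas: Lowland 2, South 3, Central 0, Coastal 4, Highland 5, North 3, West 7 (sum 24, leaving 4 seats).
Remainders in descending order: Central 0.8762, South 0.8438, Lowland 0.6464, North 0.6287, Highland 0.4594, West 0.2917, Coastal 0.2539.
Largest remainders: Central, South, Lowland, North receive the extra seats.

Lowland 3, South 4, Central 1, Coastal 4, Highland 5, North 4, West 7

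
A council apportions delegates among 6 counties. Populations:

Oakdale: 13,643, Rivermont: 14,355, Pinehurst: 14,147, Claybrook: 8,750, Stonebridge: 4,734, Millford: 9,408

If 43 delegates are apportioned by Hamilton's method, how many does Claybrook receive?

Total 65037; standard divisor 65037/43 ≈ 1512.488.
Standard quotas: Oakdale 9.0202, Rivermont 9.4910, Pinehurst 9.3535, Claybrook 5.7852, Stonebridge 3.1299, Millford 6.2202.
Lower quotas: Oakdale 9, Rivermont 9, Pinehurst 9, Claybrook 5, Stonebridge 3, Millford 6 (sum 41, leaving 2 seats).
Remainders in descending order: Claybrook 0.7852, Rivermont 0.4910, Pinehurst 0.3535, Millford 0.2202, Stonebridge 0.1299, Oakdale 0.0202.
The surplus seats go to Claybrook, Rivermont.
Claybrook receives 6.

6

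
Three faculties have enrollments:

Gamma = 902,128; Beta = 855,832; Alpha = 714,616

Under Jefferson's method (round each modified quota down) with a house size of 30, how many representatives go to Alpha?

9

Standard divisor 2472576/30 ≈ 82419.2; standard quotas: Gamma 10.946, Beta 10.384, Alpha 8.671.
Rounding down gives 10, 10, 8 = 28 seats, so the divisor must be adjusted.
With modified divisor 78600: modified quotas Gamma 11.477, Beta 10.888, Alpha 9.092.
Rounding down: Gamma 11, Beta 10, Alpha 9 (total 30).
Alpha receives 9.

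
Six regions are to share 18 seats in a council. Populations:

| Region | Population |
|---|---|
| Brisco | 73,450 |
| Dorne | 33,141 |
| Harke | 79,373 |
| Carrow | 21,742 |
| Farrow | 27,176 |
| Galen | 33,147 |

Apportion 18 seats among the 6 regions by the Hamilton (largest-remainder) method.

Brisco 5, Dorne 2, Harke 5, Carrow 2, Farrow 2, Galen 2

The standard divisor is 268029/18 ≈ 14890.5.
Standard quotas: Brisco 4.9327, Dorne 2.2256, Harke 5.3304, Carrow 1.4601, Farrow 1.8251, Galen 2.2261.
Lower quotas: Brisco 4, Dorne 2, Harke 5, Carrow 1, Farrow 1, Galen 2 (sum 15, leaving 3 seats).
Remainders in descending order: Brisco 0.9327, Farrow 0.8251, Carrow 0.4601, Harke 0.3304, Galen 0.2261, Dorne 0.2256.
The surplus seats go to Brisco, Farrow, Carrow.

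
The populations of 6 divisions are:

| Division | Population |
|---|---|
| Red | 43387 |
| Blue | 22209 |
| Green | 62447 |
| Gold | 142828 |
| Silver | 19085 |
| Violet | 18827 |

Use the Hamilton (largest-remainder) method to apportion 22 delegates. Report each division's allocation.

Red 3, Blue 2, Green 5, Gold 10, Silver 1, Violet 1

Standard divisor: 308783 ÷ 22 ≈ 14035.591.
Standard quotas: Red 3.0912, Blue 1.5823, Green 4.4492, Gold 10.1761, Silver 1.3598, Violet 1.3414.
Lower quotas: Red 3, Blue 1, Green 4, Gold 10, Silver 1, Violet 1 (sum 20, leaving 2 seats).
Remainders in descending order: Blue 0.5823, Green 0.4492, Silver 0.3598, Violet 0.3414, Gold 0.1761, Red 0.0912.
Largest remainders: Blue, Green receive the extra seats.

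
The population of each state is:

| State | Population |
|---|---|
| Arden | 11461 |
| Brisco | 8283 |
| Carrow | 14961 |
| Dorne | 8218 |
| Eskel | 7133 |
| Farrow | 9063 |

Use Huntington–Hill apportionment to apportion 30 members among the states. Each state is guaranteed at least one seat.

With divisor 2013: modified quotas Arden 5.693, Brisco 4.115, Carrow 7.432, Dorne 4.082, Eskel 3.543, Farrow 4.502.
Geometric-mean thresholds: Arden √(5·6)=5.477, Brisco √(4·5)=4.472, Carrow √(7·8)=7.483, Dorne √(4·5)=4.472, Eskel √(3·4)=3.464, Farrow √(4·5)=4.472.
Each quota rounded against its threshold gives Arden 6, Brisco 4, Carrow 7, Dorne 4, Eskel 4, Farrow 5 (total 30).

Arden: 6, Brisco: 4, Carrow: 7, Dorne: 4, Eskel: 4, Farrow: 5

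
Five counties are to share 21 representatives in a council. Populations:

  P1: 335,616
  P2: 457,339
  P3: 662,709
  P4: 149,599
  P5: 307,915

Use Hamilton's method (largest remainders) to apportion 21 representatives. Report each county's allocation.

P1=4, P2=5, P3=7, P4=2, P5=3

Standard divisor: 1913178 ÷ 21 ≈ 91103.714.
Standard quotas: P1 3.6839, P2 5.0200, P3 7.2742, P4 1.6421, P5 3.3798.
Lower quotas: P1 3, P2 5, P3 7, P4 1, P5 3 (sum 19, leaving 2 seats).
Remainders in descending order: P1 0.6839, P4 0.6421, P5 0.3798, P3 0.2742, P2 0.0200.
The surplus seats go to P1, P4.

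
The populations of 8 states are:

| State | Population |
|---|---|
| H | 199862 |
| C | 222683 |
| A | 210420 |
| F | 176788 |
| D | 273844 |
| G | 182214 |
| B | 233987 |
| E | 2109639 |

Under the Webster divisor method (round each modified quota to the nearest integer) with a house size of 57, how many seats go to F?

Standard divisor 3609437/57 ≈ 63323.456; standard quotas: H 3.156, C 3.517, A 3.323, F 2.792, D 4.325, G 2.878, B 3.695, E 33.315.
Rounding to the nearest integer gives H 3, C 4, A 3, F 3, D 4, G 3, B 4, E 33 — total 57, matching the house size, so no adjustment is needed.
F receives 3.

3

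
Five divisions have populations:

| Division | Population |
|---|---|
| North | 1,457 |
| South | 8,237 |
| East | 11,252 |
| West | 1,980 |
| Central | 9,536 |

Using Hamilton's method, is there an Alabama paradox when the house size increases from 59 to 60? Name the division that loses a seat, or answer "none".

At 59 seats: North 3, South 15, East 20, West 4, Central 17.
At 60 seats: North 3, South 15, East 21, West 4, Central 17.
No division's allocation decreased.

none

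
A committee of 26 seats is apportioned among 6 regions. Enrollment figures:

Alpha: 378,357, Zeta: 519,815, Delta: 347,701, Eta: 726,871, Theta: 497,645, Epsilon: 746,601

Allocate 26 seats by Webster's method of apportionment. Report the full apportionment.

Standard divisor 3216990/26 ≈ 123730.385; standard quotas: Alpha 3.058, Zeta 4.201, Delta 2.810, Eta 5.875, Theta 4.022, Epsilon 6.034.
Rounding to the nearest integer gives Alpha 3, Zeta 4, Delta 3, Eta 6, Theta 4, Epsilon 6 — total 26, matching the house size, so no adjustment is needed.

Alpha 3, Zeta 4, Delta 3, Eta 6, Theta 4, Epsilon 6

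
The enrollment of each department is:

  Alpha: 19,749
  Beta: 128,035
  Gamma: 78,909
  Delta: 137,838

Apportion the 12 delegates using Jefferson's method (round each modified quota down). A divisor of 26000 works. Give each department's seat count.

With modified divisor 26000: modified quotas Alpha 0.760, Beta 4.924, Gamma 3.035, Delta 5.301.
Rounding down: Alpha 0, Beta 4, Gamma 3, Delta 5 (total 12).

Alpha 0; Beta 4; Gamma 3; Delta 5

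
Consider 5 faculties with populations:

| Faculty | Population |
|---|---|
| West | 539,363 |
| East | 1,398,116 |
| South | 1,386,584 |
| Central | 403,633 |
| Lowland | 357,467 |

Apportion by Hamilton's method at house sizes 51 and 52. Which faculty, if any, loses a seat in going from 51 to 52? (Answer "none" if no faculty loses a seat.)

At 51 seats: West 7, East 17, South 17, Central 5, Lowland 5.
At 52 seats: West 7, East 18, South 18, Central 5, Lowland 4.
Lowland drops from 5 to 4.

Lowland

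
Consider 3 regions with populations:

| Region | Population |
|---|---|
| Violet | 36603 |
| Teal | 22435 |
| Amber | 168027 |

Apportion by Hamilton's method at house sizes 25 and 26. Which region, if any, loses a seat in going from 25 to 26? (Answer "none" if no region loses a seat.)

none

At 25 seats: Violet 4, Teal 2, Amber 19.
At 26 seats: Violet 4, Teal 3, Amber 19.
No region's allocation decreased.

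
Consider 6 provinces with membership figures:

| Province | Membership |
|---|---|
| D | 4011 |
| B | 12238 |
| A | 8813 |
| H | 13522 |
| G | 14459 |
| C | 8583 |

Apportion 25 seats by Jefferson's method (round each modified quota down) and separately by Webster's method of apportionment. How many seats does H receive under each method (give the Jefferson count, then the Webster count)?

6 and 5

Jefferson: D 1, B 5, A 4, H 6, G 6, C 3.
Webster: D 2, B 5, A 4, H 5, G 6, C 3.
H gets 6 under Jefferson and 5 under Webster.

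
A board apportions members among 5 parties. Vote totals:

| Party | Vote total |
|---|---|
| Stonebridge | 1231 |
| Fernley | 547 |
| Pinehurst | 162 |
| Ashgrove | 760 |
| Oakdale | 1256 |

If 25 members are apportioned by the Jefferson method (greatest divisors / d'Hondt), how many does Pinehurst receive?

1

Standard divisor 3956/25 ≈ 158.24; standard quotas: Stonebridge 7.779, Fernley 3.457, Pinehurst 1.024, Ashgrove 4.803, Oakdale 7.937.
Rounding down gives 7, 3, 1, 4, 7 = 22 seats, so the divisor must be adjusted.
With modified divisor 150: modified quotas Stonebridge 8.207, Fernley 3.647, Pinehurst 1.080, Ashgrove 5.067, Oakdale 8.373.
Rounding down: Stonebridge 8, Fernley 3, Pinehurst 1, Ashgrove 5, Oakdale 8 (total 25).
Pinehurst receives 1.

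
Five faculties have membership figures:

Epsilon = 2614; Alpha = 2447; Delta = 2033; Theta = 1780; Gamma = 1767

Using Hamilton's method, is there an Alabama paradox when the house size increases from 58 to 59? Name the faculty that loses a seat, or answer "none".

At 58 seats: Epsilon 14, Alpha 13, Delta 11, Theta 10, Gamma 10.
At 59 seats: Epsilon 14, Alpha 14, Delta 11, Theta 10, Gamma 10.
No faculty's allocation decreased.

none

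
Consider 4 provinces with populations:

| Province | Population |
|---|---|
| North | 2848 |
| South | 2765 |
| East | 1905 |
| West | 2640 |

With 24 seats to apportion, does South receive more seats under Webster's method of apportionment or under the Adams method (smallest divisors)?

Webster: North 7, South 7, East 4, West 6.
Adams: North 7, South 6, East 5, West 6.
South gets 7 under Webster and 6 under Adams.

Webster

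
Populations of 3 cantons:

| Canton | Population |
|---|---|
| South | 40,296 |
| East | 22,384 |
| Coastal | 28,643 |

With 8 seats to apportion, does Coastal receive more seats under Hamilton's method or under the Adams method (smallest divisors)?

Hamilton: South 4, East 2, Coastal 2.
Adams: South 3, East 2, Coastal 3.
Coastal gets 2 under Hamilton and 3 under Adams.

Adams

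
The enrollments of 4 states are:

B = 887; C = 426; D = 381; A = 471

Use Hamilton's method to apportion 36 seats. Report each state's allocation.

B 15, C 7, D 6, A 8

Standard divisor: 2165 ÷ 36 ≈ 60.139.
Standard quotas: B 14.749, C 7.084, D 6.335, A 7.832.
Lower quotas: B 14, C 7, D 6, A 7 (sum 34, leaving 2 seats).
Remainders in descending order: A 0.832, B 0.749, D 0.335, C 0.084.
Largest remainders: A, B receive the extra seats.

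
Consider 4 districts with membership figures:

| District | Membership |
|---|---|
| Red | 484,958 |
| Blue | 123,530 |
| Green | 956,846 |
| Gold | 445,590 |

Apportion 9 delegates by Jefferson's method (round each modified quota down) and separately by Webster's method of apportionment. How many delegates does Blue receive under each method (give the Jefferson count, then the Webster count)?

Jefferson: Red 2, Blue 0, Green 5, Gold 2.
Webster: Red 2, Blue 1, Green 4, Gold 2.
Blue gets 0 under Jefferson and 1 under Webster.

0 and 1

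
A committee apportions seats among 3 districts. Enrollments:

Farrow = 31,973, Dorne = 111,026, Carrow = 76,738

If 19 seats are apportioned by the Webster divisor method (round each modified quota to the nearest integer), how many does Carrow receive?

Standard divisor 219737/19 ≈ 11565.105; standard quotas: Farrow 2.765, Dorne 9.600, Carrow 6.635.
Rounding to the nearest integer gives 3, 10, 7 = 20 seats, so the divisor must be adjusted.
With modified divisor 11750: modified quotas Farrow 2.721, Dorne 9.449, Carrow 6.531.
Rounding to the nearest integer: Farrow 3, Dorne 9, Carrow 7 (total 19).
Carrow receives 7.

7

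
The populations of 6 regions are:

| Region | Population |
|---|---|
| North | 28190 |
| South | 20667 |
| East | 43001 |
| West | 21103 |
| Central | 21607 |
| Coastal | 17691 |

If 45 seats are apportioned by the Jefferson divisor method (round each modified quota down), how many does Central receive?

6

Standard divisor 152259/45 ≈ 3383.533; standard quotas: North 8.332, South 6.108, East 12.709, West 6.237, Central 6.386, Coastal 5.229.
Rounding down gives 8, 6, 12, 6, 6, 5 = 43 seats, so the divisor must be adjusted.
With modified divisor 3100: modified quotas North 9.094, South 6.667, East 13.871, West 6.807, Central 6.970, Coastal 5.707.
Rounding down: North 9, South 6, East 13, West 6, Central 6, Coastal 5 (total 45).
Central receives 6.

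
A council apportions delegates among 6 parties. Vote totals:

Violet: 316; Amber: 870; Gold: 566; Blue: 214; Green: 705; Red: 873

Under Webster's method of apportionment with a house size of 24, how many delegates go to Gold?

Standard divisor 3544/24 ≈ 147.667; standard quotas: Violet 2.140, Amber 5.892, Gold 3.833, Blue 1.449, Green 4.774, Red 5.912.
Rounding to the nearest integer gives Violet 2, Amber 6, Gold 4, Blue 1, Green 5, Red 6 — total 24, matching the house size, so no adjustment is needed.
Gold receives 4.

4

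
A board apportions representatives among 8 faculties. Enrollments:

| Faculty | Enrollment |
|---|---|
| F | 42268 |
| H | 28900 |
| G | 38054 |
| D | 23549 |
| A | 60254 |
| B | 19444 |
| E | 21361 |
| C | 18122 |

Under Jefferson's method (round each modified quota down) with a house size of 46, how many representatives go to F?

Standard divisor 251952/46 ≈ 5477.217; standard quotas: F 7.717, H 5.276, G 6.948, D 4.299, A 11.001, B 3.550, E 3.900, C 3.309.
Rounding down gives 7, 5, 6, 4, 11, 3, 3, 3 = 42 seats, so the divisor must be adjusted.
With modified divisor 4900: modified quotas F 8.626, H 5.898, G 7.766, D 4.806, A 12.297, B 3.968, E 4.359, C 3.698.
Rounding down: F 8, H 5, G 7, D 4, A 12, B 3, E 4, C 3 (total 46).
F receives 8.

8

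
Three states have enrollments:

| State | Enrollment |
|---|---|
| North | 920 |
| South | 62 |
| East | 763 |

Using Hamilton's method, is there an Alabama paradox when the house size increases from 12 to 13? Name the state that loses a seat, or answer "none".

South

At 12 seats: North 6, South 1, East 5.
At 13 seats: North 7, South 0, East 6.
South drops from 1 to 0.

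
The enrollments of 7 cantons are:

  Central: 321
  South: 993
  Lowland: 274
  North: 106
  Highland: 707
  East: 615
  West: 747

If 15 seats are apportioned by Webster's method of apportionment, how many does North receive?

Standard divisor 3763/15 ≈ 250.867; standard quotas: Central 1.280, South 3.958, Lowland 1.092, North 0.423, Highland 2.818, East 2.452, West 2.978.
Rounding to the nearest integer gives 1, 4, 1, 0, 3, 2, 3 = 14 seats, so the divisor must be adjusted.
With modified divisor 230: modified quotas Central 1.396, South 4.317, Lowland 1.191, North 0.461, Highland 3.074, East 2.674, West 3.248.
Rounding to the nearest integer: Central 1, South 4, Lowland 1, North 0, Highland 3, East 3, West 3 (total 15).
North receives 0.

0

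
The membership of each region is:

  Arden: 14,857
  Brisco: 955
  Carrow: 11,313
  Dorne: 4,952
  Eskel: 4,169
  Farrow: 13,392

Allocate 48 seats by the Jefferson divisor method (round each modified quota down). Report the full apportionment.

Arden 15, Brisco 0, Carrow 11, Dorne 5, Eskel 4, Farrow 13

Standard divisor 49638/48 ≈ 1034.125; standard quotas: Arden 14.367, Brisco 0.923, Carrow 10.940, Dorne 4.789, Eskel 4.031, Farrow 12.950.
Rounding down gives 14, 0, 10, 4, 4, 12 = 44 seats, so the divisor must be adjusted.
With modified divisor 980.25: modified quotas Arden 15.156, Brisco 0.974, Carrow 11.541, Dorne 5.052, Eskel 4.253, Farrow 13.662.
Rounding down: Arden 15, Brisco 0, Carrow 11, Dorne 5, Eskel 4, Farrow 13 (total 48).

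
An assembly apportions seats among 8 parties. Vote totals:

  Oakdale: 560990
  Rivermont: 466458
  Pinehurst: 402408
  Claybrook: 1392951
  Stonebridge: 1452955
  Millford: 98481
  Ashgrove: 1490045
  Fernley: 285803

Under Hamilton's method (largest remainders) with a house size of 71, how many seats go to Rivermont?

5

The standard divisor is 6150091/71 = 86621.
Standard quotas: Oakdale 6.4764, Rivermont 5.3850, Pinehurst 4.6456, Claybrook 16.0810, Stonebridge 16.7737, Millford 1.1369, Ashgrove 17.2019, Fernley 3.2995.
Lower quotas: Oakdale 6, Rivermont 5, Pinehurst 4, Claybrook 16, Stonebridge 16, Millford 1, Ashgrove 17, Fernley 3 (sum 68, leaving 3 seats).
Remainders in descending order: Stonebridge 0.7737, Pinehurst 0.6456, Oakdale 0.4764, Rivermont 0.3850, Fernley 0.2995, Ashgrove 0.2019, Millford 0.1369, Claybrook 0.0810.
The surplus seats go to Stonebridge, Pinehurst, Oakdale.
Rivermont receives 5.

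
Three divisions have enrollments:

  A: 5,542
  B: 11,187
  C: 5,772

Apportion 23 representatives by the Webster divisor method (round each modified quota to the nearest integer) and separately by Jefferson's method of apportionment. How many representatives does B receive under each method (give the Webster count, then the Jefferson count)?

Webster: A 6, B 11, C 6.
Jefferson: A 5, B 12, C 6.
B gets 11 under Webster and 12 under Jefferson.

11 and 12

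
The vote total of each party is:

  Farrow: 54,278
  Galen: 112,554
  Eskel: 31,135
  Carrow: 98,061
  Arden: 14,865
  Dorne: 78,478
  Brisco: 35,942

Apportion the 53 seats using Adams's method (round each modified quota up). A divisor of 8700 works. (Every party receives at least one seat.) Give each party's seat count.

With modified divisor 8700: modified quotas Farrow 6.239, Galen 12.937, Eskel 3.579, Carrow 11.271, Arden 1.709, Dorne 9.020, Brisco 4.131.
Rounding up: Farrow 7, Galen 13, Eskel 4, Carrow 12, Arden 2, Dorne 10, Brisco 5 (total 53).

Farrow=7, Galen=13, Eskel=4, Carrow=12, Arden=2, Dorne=10, Brisco=5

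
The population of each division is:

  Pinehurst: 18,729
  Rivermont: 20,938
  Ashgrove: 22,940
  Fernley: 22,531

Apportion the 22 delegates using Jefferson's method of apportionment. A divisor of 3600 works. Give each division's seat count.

With modified divisor 3600: modified quotas Pinehurst 5.202, Rivermont 5.816, Ashgrove 6.372, Fernley 6.259.
Rounding down: Pinehurst 5, Rivermont 5, Ashgrove 6, Fernley 6 (total 22).

Pinehurst: 5, Rivermont: 5, Ashgrove: 6, Fernley: 6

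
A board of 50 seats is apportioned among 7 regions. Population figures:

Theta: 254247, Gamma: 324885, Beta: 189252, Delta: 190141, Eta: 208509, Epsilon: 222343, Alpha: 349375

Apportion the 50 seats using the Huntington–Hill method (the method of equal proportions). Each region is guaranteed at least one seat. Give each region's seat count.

Theta 7, Gamma 9, Beta 6, Delta 6, Eta 6, Epsilon 6, Alpha 10

With divisor 34430: modified quotas Theta 7.384, Gamma 9.436, Beta 5.497, Delta 5.523, Eta 6.056, Epsilon 6.458, Alpha 10.147.
Geometric-mean thresholds: Theta √(7·8)=7.483, Gamma √(9·10)=9.487, Beta √(5·6)=5.477, Delta √(5·6)=5.477, Eta √(6·7)=6.481, Epsilon √(6·7)=6.481, Alpha √(10·11)=10.488.
Each quota rounded against its threshold gives Theta 7, Gamma 9, Beta 6, Delta 6, Eta 6, Epsilon 6, Alpha 10 (total 50).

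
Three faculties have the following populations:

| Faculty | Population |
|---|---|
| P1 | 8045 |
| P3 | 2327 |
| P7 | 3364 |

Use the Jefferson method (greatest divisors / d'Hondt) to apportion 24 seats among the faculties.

P1 14, P3 4, P7 6

Standard divisor 13736/24 ≈ 572.333; standard quotas: P1 14.056, P3 4.066, P7 5.878.
Rounding down gives 14, 4, 5 = 23 seats, so the divisor must be adjusted.
With modified divisor 550: modified quotas P1 14.627, P3 4.231, P7 6.116.
Rounding down: P1 14, P3 4, P7 6 (total 24).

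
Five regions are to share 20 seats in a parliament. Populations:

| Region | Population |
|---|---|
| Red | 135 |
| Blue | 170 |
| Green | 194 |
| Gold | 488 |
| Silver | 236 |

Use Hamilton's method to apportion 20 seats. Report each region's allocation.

Red 2, Blue 3, Green 3, Gold 8, Silver 4

Total 1223; standard divisor 1223/20 ≈ 61.15.
Standard quotas: Red 2.208, Blue 2.780, Green 3.173, Gold 7.980, Silver 3.859.
Lower quotas: Red 2, Blue 2, Green 3, Gold 7, Silver 3 (sum 17, leaving 3 seats).
Remainders in descending order: Gold 0.980, Silver 0.859, Blue 0.780, Red 0.208, Green 0.173.
Largest remainders: Gold, Silver, Blue receive the extra seats.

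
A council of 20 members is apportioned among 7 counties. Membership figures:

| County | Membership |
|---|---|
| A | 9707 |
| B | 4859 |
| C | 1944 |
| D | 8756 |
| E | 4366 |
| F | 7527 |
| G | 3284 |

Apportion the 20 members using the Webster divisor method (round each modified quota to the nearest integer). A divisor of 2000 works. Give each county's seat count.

With modified divisor 2000: modified quotas A 4.854, B 2.429, C 0.972, D 4.378, E 2.183, F 3.764, G 1.642.
Rounding to the nearest integer: A 5, B 2, C 1, D 4, E 2, F 4, G 2 (total 20).

A=5, B=2, C=1, D=4, E=2, F=4, G=2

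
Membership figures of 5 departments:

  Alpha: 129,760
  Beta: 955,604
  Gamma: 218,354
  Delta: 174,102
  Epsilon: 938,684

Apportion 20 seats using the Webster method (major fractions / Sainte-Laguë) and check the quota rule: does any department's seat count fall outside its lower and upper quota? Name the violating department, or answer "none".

none

Standard quotas: Alpha 1.074, Beta 7.909, Gamma 1.807, Delta 1.441, Epsilon 7.769.
Webster allocation: Alpha 1, Beta 8, Gamma 2, Delta 1, Epsilon 8.
Every allocation lies between the lower and upper quota.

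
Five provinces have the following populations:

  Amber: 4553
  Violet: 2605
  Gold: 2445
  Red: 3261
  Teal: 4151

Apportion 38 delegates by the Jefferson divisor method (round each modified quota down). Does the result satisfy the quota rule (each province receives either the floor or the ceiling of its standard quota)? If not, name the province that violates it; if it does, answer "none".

none

Standard quotas: Amber 10.168, Violet 5.818, Gold 5.460, Red 7.283, Teal 9.271.
Jefferson allocation: Amber 10, Violet 6, Gold 5, Red 7, Teal 10.
Every allocation lies between the lower and upper quota.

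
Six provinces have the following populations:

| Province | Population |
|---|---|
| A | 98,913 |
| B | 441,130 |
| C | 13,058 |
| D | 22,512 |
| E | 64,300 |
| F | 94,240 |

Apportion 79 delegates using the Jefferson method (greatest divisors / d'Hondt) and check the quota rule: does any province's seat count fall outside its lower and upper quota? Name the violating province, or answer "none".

B

Standard quotas: A 10.644, B 47.469, C 1.405, D 2.422, E 6.919, F 10.141.
Jefferson allocation: A 10, B 49, C 1, D 2, E 7, F 10.
B has quota 47.469 (lower 47, upper 48) but receives 49 — outside the quota interval.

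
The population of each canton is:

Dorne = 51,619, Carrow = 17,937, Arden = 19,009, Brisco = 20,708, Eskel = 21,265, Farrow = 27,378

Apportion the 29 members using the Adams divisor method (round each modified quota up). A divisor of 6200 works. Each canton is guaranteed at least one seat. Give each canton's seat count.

Dorne 9; Carrow 3; Arden 4; Brisco 4; Eskel 4; Farrow 5

With modified divisor 6200: modified quotas Dorne 8.326, Carrow 2.893, Arden 3.066, Brisco 3.340, Eskel 3.430, Farrow 4.416.
Rounding up: Dorne 9, Carrow 3, Arden 4, Brisco 4, Eskel 4, Farrow 5 (total 29).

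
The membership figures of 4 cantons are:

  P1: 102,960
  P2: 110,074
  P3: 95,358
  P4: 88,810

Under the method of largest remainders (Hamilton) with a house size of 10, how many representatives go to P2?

Standard divisor: 397202 ÷ 10 ≈ 39720.2.
Standard quotas: P1 2.5921, P2 2.7712, P3 2.4007, P4 2.2359.
Lower quotas: P1 2, P2 2, P3 2, P4 2 (sum 8, leaving 2 seats).
Remainders in descending order: P2 0.7712, P1 0.5921, P3 0.4007, P4 0.2359.
The surplus seats go to P2, P1.
P2 receives 3.

3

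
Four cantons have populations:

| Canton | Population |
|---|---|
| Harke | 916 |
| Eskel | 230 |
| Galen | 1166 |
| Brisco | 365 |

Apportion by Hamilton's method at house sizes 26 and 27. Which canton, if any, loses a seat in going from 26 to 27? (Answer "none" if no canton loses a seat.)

none

At 26 seats: Harke 9, Eskel 2, Galen 11, Brisco 4.
At 27 seats: Harke 9, Eskel 2, Galen 12, Brisco 4.
No canton's allocation decreased.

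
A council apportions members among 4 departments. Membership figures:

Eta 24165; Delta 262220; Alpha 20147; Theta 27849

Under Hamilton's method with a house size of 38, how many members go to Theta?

3

Standard divisor: 334381 ÷ 38 ≈ 8799.5.
Standard quotas: Eta 2.7462, Delta 29.7994, Alpha 2.2896, Theta 3.1648.
Lower quotas: Eta 2, Delta 29, Alpha 2, Theta 3 (sum 36, leaving 2 seats).
Remainders in descending order: Delta 0.7994, Eta 0.7462, Alpha 0.2896, Theta 0.1648.
Largest remainders: Delta, Eta receive the extra seats.
Theta receives 3.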